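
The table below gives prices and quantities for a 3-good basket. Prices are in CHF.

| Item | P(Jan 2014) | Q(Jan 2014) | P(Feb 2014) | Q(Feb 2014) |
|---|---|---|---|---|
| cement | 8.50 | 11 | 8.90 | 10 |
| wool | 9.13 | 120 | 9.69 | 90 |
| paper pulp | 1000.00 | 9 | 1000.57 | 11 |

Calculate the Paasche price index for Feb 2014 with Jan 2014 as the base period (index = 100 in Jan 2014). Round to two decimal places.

100.51

Paasche price index uses current-period quantities as weights.
ΣP(Feb 2014)·Q(Feb 2014) = 8.90×10 + 9.69×90 + 1000.57×11 = 89 + 872.1 + 11006.27 = 11967.37
ΣP(Jan 2014)·Q(Feb 2014) = 8.50×10 + 9.13×90 + 1000.00×11 = 85 + 821.7 + 11000 = 11906.7
Index = 11967.37 / 11906.7 × 100 = 100.5095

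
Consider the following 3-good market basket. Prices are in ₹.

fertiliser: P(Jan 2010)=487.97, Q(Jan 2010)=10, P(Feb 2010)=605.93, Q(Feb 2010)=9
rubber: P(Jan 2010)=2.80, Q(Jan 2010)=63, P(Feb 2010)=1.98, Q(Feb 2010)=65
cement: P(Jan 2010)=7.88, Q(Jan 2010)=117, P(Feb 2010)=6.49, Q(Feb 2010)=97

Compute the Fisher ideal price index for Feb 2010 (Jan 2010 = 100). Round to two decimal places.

116.26

Laspeyres component (base-period weights):
ΣP(Feb 2010)Q(Jan 2010) = 605.93×10 + 1.98×63 + 6.49×117 = 6059.3 + 124.74 + 759.33 = 6943.37
ΣP(Jan 2010)Q(Jan 2010) = 487.97×10 + 2.80×63 + 7.88×117 = 4879.7 + 176.4 + 921.96 = 5978.06
L = 6943.37 / 5978.06 × 100 = 116.1475
Paasche component (current-period weights):
ΣP(Feb 2010)Q(Feb 2010) = 605.93×9 + 1.98×65 + 6.49×97 = 5453.37 + 128.7 + 629.53 = 6211.6
ΣP(Jan 2010)Q(Feb 2010) = 487.97×9 + 2.80×65 + 7.88×97 = 4391.73 + 182 + 764.36 = 5338.09
P = 6211.6 / 5338.09 × 100 = 116.3637
Fisher = √(L × P) = √(116.1475 × 116.3637) = 116.2556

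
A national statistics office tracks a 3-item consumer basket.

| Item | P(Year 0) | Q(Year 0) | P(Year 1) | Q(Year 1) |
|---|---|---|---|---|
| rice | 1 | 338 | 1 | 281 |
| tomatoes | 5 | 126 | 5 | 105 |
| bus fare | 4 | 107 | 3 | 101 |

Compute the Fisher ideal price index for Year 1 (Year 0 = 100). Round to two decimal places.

91.99

Laspeyres component (base-period weights):
ΣP(Year 1)Q(Year 0) = 1×338 + 5×126 + 3×107 = 338 + 630 + 321 = 1289
ΣP(Year 0)Q(Year 0) = 1×338 + 5×126 + 4×107 = 338 + 630 + 428 = 1396
L = 1289 / 1396 × 100 = 92.3352
Paasche component (current-period weights):
ΣP(Year 1)Q(Year 1) = 1×281 + 5×105 + 3×101 = 281 + 525 + 303 = 1109
ΣP(Year 0)Q(Year 1) = 1×281 + 5×105 + 4×101 = 281 + 525 + 404 = 1210
P = 1109 / 1210 × 100 = 91.6529
Fisher = √(L × P) = √(92.3352 × 91.6529) = 91.9934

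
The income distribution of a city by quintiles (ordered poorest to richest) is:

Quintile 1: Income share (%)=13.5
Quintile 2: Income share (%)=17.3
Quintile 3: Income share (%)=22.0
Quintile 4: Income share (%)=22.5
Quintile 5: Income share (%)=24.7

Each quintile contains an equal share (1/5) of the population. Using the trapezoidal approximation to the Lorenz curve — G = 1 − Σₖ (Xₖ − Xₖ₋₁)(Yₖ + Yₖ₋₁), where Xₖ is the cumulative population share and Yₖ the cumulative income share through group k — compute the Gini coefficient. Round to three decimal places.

0.110

Cumulative income shares Yₖ: 0.1350, 0.3080, 0.5280, 0.7530, 1.0000
Σ (Xₖ−Xₖ₋₁)(Yₖ+Yₖ₋₁) = (1/5)(0.1350+0.0000) + (1/5)(0.3080+0.1350) + (1/5)(0.5280+0.3080) + (1/5)(0.7530+0.5280) + (1/5)(1.0000+0.7530)
  = 0.0270 + 0.0886 + 0.1672 + 0.2562 + 0.3506 = 0.8896
G = 1 − 0.8896 = 0.1104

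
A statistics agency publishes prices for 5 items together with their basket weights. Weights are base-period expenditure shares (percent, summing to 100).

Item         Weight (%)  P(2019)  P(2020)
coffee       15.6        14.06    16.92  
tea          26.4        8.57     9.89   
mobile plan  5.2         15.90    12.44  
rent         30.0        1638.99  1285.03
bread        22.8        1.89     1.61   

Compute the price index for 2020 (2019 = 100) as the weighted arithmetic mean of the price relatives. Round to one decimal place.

coffee: 15.6 × (16.92/14.06) = 15.6 × 1.203414 = 18.7733
tea: 26.4 × (9.89/8.57) = 26.4 × 1.154026 = 30.4663
mobile plan: 5.2 × (12.44/15.90) = 5.2 × 0.782390 = 4.0684
rent: 30.0 × (1285.03/1638.99) = 30.0 × 0.784038 = 23.5211
bread: 22.8 × (1.61/1.89) = 22.8 × 0.851852 = 19.4222
Index = Σ wᵢ·(p₁ᵢ/p₀ᵢ) = 18.7733 + 30.4663 + 4.0684 + 23.5211 + 19.4222 = 96.2513

96.3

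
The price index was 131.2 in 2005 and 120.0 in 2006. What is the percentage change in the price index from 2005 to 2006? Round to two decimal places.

-8.54%

Change = (120.0 − 131.2) / 131.2 × 100
       = -11.2 / 131.2 × 100 = -8.5366%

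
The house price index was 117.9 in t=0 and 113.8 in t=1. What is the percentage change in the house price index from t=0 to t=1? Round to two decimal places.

-3.48%

Change = (113.8 − 117.9) / 117.9 × 100
       = -4.1 / 117.9 × 100 = -3.4775%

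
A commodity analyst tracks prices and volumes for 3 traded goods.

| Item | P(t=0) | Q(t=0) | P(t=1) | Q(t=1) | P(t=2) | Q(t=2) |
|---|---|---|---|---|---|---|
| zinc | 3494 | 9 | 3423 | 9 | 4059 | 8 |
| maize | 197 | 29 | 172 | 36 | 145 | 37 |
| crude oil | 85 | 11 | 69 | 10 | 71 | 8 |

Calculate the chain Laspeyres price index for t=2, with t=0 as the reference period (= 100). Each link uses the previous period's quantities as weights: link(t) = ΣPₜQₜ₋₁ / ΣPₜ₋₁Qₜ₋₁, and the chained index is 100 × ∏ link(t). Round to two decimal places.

108.11

Link t=0→t=1:
ΣP(t=1)Q(t=0) = 3423×9 + 172×29 + 69×11 = 30807 + 4988 + 759 = 36554
ΣP(t=0)Q(t=0) = 3494×9 + 197×29 + 85×11 = 31446 + 5713 + 935 = 38094
link = 36554/38094 = 0.959574
Link t=1→t=2:
ΣP(t=2)Q(t=1) = 4059×9 + 145×36 + 71×10 = 36531 + 5220 + 710 = 42461
ΣP(t=1)Q(t=1) = 3423×9 + 172×36 + 69×10 = 30807 + 6192 + 690 = 37689
link = 42461/37689 = 1.126615
Chained index = 100 × 0.959574 × 1.126615 = 108.1070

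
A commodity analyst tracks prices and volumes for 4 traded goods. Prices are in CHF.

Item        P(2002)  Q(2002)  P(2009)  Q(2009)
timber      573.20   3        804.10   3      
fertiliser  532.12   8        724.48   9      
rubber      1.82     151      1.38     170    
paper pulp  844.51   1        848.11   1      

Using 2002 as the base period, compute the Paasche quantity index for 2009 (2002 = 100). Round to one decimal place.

Paasche quantity index uses current-period prices as weights.
ΣP(2009)·Q(2009) = 804.10×3 + 724.48×9 + 1.38×170 + 848.11×1 = 2412.3 + 6520.32 + 234.6 + 848.11 = 10015.33
ΣP(2009)·Q(2002) = 804.10×3 + 724.48×8 + 1.38×151 + 848.11×1 = 2412.3 + 5795.84 + 208.38 + 848.11 = 9264.63
Index = 10015.33 / 9264.63 × 100 = 108.1029

108.1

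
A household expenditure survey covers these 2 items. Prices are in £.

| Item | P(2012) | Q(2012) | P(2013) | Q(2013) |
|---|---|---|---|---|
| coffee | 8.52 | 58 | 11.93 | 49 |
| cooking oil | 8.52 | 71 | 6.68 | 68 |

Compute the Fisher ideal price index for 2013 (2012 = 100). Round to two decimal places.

Laspeyres component (base-period weights):
ΣP(2013)Q(2012) = 11.93×58 + 6.68×71 = 691.94 + 474.28 = 1166.22
ΣP(2012)Q(2012) = 8.52×58 + 8.52×71 = 494.16 + 604.92 = 1099.08
L = 1166.22 / 1099.08 × 100 = 106.1087
Paasche component (current-period weights):
ΣP(2013)Q(2013) = 11.93×49 + 6.68×68 = 584.57 + 454.24 = 1038.81
ΣP(2012)Q(2013) = 8.52×49 + 8.52×68 = 417.48 + 579.36 = 996.84
P = 1038.81 / 996.84 × 100 = 104.2103
Fisher = √(L × P) = √(106.1087 × 104.2103) = 105.1552

105.16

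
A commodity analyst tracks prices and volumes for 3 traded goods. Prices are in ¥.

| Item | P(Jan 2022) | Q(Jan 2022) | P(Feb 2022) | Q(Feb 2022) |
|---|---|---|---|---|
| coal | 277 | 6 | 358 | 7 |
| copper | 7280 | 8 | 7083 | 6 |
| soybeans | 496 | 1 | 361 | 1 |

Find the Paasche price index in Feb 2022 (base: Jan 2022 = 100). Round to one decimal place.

Paasche price index uses current-period quantities as weights.
ΣP(Feb 2022)·Q(Feb 2022) = 358×7 + 7083×6 + 361×1 = 2506 + 42498 + 361 = 45365
ΣP(Jan 2022)·Q(Feb 2022) = 277×7 + 7280×6 + 496×1 = 1939 + 43680 + 496 = 46115
Index = 45365 / 46115 × 100 = 98.3736

98.4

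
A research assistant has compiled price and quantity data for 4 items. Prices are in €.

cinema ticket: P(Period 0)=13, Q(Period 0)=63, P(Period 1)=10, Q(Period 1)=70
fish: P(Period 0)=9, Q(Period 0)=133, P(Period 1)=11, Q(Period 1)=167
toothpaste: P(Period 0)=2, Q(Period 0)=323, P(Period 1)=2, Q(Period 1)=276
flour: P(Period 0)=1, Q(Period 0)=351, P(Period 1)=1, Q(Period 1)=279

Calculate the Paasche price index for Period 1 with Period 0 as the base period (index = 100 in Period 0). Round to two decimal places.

Paasche price index uses current-period quantities as weights.
ΣP(Period 1)·Q(Period 1) = 10×70 + 11×167 + 2×276 + 1×279 = 700 + 1837 + 552 + 279 = 3368
ΣP(Period 0)·Q(Period 1) = 13×70 + 9×167 + 2×276 + 1×279 = 910 + 1503 + 552 + 279 = 3244
Index = 3368 / 3244 × 100 = 103.8224

103.82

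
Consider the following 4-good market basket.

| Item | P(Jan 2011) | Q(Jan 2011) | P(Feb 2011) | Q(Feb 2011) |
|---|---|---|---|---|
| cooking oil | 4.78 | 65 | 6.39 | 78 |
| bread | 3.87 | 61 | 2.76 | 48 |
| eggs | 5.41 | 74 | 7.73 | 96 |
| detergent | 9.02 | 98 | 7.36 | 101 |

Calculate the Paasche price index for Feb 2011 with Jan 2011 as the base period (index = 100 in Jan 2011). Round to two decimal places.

106.40

Paasche price index uses current-period quantities as weights.
ΣP(Feb 2011)·Q(Feb 2011) = 6.39×78 + 2.76×48 + 7.73×96 + 7.36×101 = 498.42 + 132.48 + 742.08 + 743.36 = 2116.34
ΣP(Jan 2011)·Q(Feb 2011) = 4.78×78 + 3.87×48 + 5.41×96 + 9.02×101 = 372.84 + 185.76 + 519.36 + 911.02 = 1988.98
Index = 2116.34 / 1988.98 × 100 = 106.4033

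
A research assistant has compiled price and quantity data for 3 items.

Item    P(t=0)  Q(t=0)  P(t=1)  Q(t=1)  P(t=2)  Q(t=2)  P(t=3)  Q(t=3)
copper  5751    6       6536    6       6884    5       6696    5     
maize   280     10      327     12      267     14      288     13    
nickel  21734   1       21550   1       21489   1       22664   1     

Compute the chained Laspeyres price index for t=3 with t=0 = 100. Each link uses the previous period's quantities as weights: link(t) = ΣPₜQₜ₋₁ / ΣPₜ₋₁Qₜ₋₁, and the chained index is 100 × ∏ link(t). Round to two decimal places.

111.63

Link t=0→t=1:
ΣP(t=1)Q(t=0) = 6536×6 + 327×10 + 21550×1 = 39216 + 3270 + 21550 = 64036
ΣP(t=0)Q(t=0) = 5751×6 + 280×10 + 21734×1 = 34506 + 2800 + 21734 = 59040
link = 64036/59040 = 1.084621
Link t=1→t=2:
ΣP(t=2)Q(t=1) = 6884×6 + 267×12 + 21489×1 = 41304 + 3204 + 21489 = 65997
ΣP(t=1)Q(t=1) = 6536×6 + 327×12 + 21550×1 = 39216 + 3924 + 21550 = 64690
link = 65997/64690 = 1.020204
Link t=2→t=3:
ΣP(t=3)Q(t=2) = 6696×5 + 288×14 + 22664×1 = 33480 + 4032 + 22664 = 60176
ΣP(t=2)Q(t=2) = 6884×5 + 267×14 + 21489×1 = 34420 + 3738 + 21489 = 59647
link = 60176/59647 = 1.008869
Chained index = 100 × 1.084621 × 1.020204 × 1.008869 = 111.6348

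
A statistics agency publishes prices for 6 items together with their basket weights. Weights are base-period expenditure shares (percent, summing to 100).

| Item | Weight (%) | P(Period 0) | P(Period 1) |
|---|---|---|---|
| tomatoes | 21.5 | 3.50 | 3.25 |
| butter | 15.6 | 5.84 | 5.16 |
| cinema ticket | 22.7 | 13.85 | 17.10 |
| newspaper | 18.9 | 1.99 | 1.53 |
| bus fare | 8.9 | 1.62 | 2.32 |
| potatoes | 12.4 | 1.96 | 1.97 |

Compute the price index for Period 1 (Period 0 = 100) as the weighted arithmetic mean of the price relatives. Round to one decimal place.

101.5

tomatoes: 21.5 × (3.25/3.50) = 21.5 × 0.928571 = 19.9643
butter: 15.6 × (5.16/5.84) = 15.6 × 0.883562 = 13.7836
cinema ticket: 22.7 × (17.10/13.85) = 22.7 × 1.234657 = 28.0267
newspaper: 18.9 × (1.53/1.99) = 18.9 × 0.768844 = 14.5312
bus fare: 8.9 × (2.32/1.62) = 8.9 × 1.432099 = 12.7457
potatoes: 12.4 × (1.97/1.96) = 12.4 × 1.005102 = 12.4633
Index = Σ wᵢ·(p₁ᵢ/p₀ᵢ) = 19.9643 + 13.7836 + 28.0267 + 14.5312 + 12.7457 + 12.4633 = 101.5147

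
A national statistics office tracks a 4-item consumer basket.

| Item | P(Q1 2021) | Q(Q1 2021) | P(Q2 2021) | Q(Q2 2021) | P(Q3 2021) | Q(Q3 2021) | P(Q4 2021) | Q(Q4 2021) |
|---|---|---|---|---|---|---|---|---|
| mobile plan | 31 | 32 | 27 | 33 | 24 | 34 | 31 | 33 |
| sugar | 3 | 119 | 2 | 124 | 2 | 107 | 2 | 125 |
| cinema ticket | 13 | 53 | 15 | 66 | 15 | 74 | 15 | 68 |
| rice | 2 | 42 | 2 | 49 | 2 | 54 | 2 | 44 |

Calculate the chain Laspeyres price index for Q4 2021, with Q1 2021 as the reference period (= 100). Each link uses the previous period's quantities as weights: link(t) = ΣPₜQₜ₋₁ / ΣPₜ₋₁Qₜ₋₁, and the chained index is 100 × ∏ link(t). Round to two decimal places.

98.65

Link Q1 2021→Q2 2021:
ΣP(Q2 2021)Q(Q1 2021) = 27×32 + 2×119 + 15×53 + 2×42 = 864 + 238 + 795 + 84 = 1981
ΣP(Q1 2021)Q(Q1 2021) = 31×32 + 3×119 + 13×53 + 2×42 = 992 + 357 + 689 + 84 = 2122
link = 1981/2122 = 0.933553
Link Q2 2021→Q3 2021:
ΣP(Q3 2021)Q(Q2 2021) = 24×33 + 2×124 + 15×66 + 2×49 = 792 + 248 + 990 + 98 = 2128
ΣP(Q2 2021)Q(Q2 2021) = 27×33 + 2×124 + 15×66 + 2×49 = 891 + 248 + 990 + 98 = 2227
link = 2128/2227 = 0.955546
Link Q3 2021→Q4 2021:
ΣP(Q4 2021)Q(Q3 2021) = 31×34 + 2×107 + 15×74 + 2×54 = 1054 + 214 + 1110 + 108 = 2486
ΣP(Q3 2021)Q(Q3 2021) = 24×34 + 2×107 + 15×74 + 2×54 = 816 + 214 + 1110 + 108 = 2248
link = 2486/2248 = 1.105872
Chained index = 100 × 0.933553 × 0.955546 × 1.105872 = 98.6496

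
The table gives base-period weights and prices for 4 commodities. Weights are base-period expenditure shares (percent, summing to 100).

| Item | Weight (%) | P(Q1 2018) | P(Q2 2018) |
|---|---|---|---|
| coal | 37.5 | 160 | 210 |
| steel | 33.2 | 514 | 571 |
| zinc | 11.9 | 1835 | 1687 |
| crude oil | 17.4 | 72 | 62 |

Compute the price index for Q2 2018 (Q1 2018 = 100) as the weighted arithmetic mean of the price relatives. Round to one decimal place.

coal: 37.5 × (210/160) = 37.5 × 1.312500 = 49.2188
steel: 33.2 × (571/514) = 33.2 × 1.110895 = 36.8817
zinc: 11.9 × (1687/1835) = 11.9 × 0.919346 = 10.9402
crude oil: 17.4 × (62/72) = 17.4 × 0.861111 = 14.9833
Index = Σ wᵢ·(p₁ᵢ/p₀ᵢ) = 49.2188 + 36.8817 + 10.9402 + 14.9833 = 112.0240

112.0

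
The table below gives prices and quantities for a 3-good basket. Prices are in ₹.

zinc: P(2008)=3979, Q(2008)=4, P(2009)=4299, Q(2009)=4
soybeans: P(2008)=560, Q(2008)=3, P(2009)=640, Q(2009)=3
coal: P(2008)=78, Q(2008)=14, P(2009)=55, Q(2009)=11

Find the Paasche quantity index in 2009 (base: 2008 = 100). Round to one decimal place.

99.2

Paasche quantity index uses current-period prices as weights.
ΣP(2009)·Q(2009) = 4299×4 + 640×3 + 55×11 = 17196 + 1920 + 605 = 19721
ΣP(2009)·Q(2008) = 4299×4 + 640×3 + 55×14 = 17196 + 1920 + 770 = 19886
Index = 19721 / 19886 × 100 = 99.1703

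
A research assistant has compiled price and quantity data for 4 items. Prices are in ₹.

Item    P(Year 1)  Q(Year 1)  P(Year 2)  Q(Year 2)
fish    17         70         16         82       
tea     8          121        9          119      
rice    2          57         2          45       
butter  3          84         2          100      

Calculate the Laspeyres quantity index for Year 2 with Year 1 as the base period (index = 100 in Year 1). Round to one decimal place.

Laspeyres quantity index uses base-period prices as weights.
ΣP(Year 1)·Q(Year 2) = 17×82 + 8×119 + 2×45 + 3×100 = 1394 + 952 + 90 + 300 = 2736
ΣP(Year 1)·Q(Year 1) = 17×70 + 8×121 + 2×57 + 3×84 = 1190 + 968 + 114 + 252 = 2524
Index = 2736 / 2524 × 100 = 108.3994

108.4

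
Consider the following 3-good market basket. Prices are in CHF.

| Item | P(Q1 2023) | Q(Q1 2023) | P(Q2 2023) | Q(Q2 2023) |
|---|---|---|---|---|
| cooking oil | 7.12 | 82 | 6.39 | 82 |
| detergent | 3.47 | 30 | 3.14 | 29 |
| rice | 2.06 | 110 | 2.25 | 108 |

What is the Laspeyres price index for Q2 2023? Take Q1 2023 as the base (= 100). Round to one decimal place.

Laspeyres price index uses base-period quantities as weights.
ΣP(Q2 2023)·Q(Q1 2023) = 6.39×82 + 3.14×30 + 2.25×110 = 523.98 + 94.2 + 247.5 = 865.68
ΣP(Q1 2023)·Q(Q1 2023) = 7.12×82 + 3.47×30 + 2.06×110 = 583.84 + 104.1 + 226.6 = 914.54
Index = 865.68 / 914.54 × 100 = 94.6574

94.7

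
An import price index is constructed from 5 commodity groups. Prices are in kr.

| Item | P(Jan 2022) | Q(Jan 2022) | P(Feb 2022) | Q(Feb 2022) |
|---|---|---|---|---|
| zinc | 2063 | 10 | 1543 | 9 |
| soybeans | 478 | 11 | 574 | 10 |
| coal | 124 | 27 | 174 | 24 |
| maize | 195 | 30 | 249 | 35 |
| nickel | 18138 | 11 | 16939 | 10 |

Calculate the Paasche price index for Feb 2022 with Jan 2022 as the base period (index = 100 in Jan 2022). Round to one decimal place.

Paasche price index uses current-period quantities as weights.
ΣP(Feb 2022)·Q(Feb 2022) = 1543×9 + 574×10 + 174×24 + 249×35 + 16939×10 = 13887 + 5740 + 4176 + 8715 + 169390 = 201908
ΣP(Jan 2022)·Q(Feb 2022) = 2063×9 + 478×10 + 124×24 + 195×35 + 18138×10 = 18567 + 4780 + 2976 + 6825 + 181380 = 214528
Index = 201908 / 214528 × 100 = 94.1173

94.1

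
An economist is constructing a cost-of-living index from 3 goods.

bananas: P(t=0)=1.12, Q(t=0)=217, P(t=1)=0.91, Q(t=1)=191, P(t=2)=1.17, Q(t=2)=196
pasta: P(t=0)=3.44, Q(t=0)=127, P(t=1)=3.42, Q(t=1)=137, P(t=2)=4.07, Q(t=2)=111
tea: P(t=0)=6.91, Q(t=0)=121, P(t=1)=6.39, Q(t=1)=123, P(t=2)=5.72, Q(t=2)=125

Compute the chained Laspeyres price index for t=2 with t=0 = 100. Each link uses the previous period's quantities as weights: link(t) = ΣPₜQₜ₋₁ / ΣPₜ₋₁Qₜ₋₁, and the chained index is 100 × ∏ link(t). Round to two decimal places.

Link t=0→t=1:
ΣP(t=1)Q(t=0) = 0.91×217 + 3.42×127 + 6.39×121 = 197.47 + 434.34 + 773.19 = 1405
ΣP(t=0)Q(t=0) = 1.12×217 + 3.44×127 + 6.91×121 = 243.04 + 436.88 + 836.11 = 1516.03
link = 1405/1516.03 = 0.926763
Link t=1→t=2:
ΣP(t=2)Q(t=1) = 1.17×191 + 4.07×137 + 5.72×123 = 223.47 + 557.59 + 703.56 = 1484.62
ΣP(t=1)Q(t=1) = 0.91×191 + 3.42×137 + 6.39×123 = 173.81 + 468.54 + 785.97 = 1428.32
link = 1484.62/1428.32 = 1.039417
Chained index = 100 × 0.926763 × 1.039417 = 96.3293

96.33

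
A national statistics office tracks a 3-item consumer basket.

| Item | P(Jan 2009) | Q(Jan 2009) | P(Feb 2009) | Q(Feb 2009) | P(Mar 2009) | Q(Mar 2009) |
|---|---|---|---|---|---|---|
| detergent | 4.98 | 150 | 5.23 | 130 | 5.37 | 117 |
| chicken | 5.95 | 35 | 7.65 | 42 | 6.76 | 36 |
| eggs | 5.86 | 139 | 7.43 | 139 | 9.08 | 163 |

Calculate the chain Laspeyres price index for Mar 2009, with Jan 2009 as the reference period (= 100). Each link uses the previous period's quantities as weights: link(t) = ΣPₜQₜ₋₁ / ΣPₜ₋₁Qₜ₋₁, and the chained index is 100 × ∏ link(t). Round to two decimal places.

129.99

Link Jan 2009→Feb 2009:
ΣP(Feb 2009)Q(Jan 2009) = 5.23×150 + 7.65×35 + 7.43×139 = 784.5 + 267.75 + 1032.77 = 2085.02
ΣP(Jan 2009)Q(Jan 2009) = 4.98×150 + 5.95×35 + 5.86×139 = 747 + 208.25 + 814.54 = 1769.79
link = 2085.02/1769.79 = 1.178117
Link Feb 2009→Mar 2009:
ΣP(Mar 2009)Q(Feb 2009) = 5.37×130 + 6.76×42 + 9.08×139 = 698.1 + 283.92 + 1262.12 = 2244.14
ΣP(Feb 2009)Q(Feb 2009) = 5.23×130 + 7.65×42 + 7.43×139 = 679.9 + 321.3 + 1032.77 = 2033.97
link = 2244.14/2033.97 = 1.103330
Chained index = 100 × 1.178117 × 1.103330 = 129.9852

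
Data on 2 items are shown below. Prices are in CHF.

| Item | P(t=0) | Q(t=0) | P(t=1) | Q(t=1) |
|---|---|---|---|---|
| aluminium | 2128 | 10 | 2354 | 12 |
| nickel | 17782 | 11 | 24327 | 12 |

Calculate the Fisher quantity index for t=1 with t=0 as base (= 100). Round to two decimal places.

110.07

Laspeyres component (base-period weights):
ΣP(t=0)Q(t=1) = 2128×12 + 17782×12 = 25536 + 213384 = 238920
ΣP(t=0)Q(t=0) = 2128×10 + 17782×11 = 21280 + 195602 = 216882
L = 238920 / 216882 × 100 = 110.1613
Paasche component (current-period weights):
ΣP(t=1)Q(t=1) = 2354×12 + 24327×12 = 28248 + 291924 = 320172
ΣP(t=1)Q(t=0) = 2354×10 + 24327×11 = 23540 + 267597 = 291137
P = 320172 / 291137 × 100 = 109.9730
Fisher = √(L × P) = √(110.1613 × 109.9730) = 110.0671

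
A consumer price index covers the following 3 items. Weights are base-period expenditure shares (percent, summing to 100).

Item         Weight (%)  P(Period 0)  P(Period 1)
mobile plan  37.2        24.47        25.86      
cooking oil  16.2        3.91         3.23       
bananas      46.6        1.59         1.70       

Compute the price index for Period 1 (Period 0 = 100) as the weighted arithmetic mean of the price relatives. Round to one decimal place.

mobile plan: 37.2 × (25.86/24.47) = 37.2 × 1.056804 = 39.3131
cooking oil: 16.2 × (3.23/3.91) = 16.2 × 0.826087 = 13.3826
bananas: 46.6 × (1.70/1.59) = 46.6 × 1.069182 = 49.8239
Index = Σ wᵢ·(p₁ᵢ/p₀ᵢ) = 39.3131 + 13.3826 + 49.8239 = 102.5196

102.5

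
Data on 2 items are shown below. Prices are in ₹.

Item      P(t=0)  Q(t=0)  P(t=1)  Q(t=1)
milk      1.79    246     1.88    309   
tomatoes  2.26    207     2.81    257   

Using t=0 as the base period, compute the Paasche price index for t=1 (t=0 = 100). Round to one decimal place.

Paasche price index uses current-period quantities as weights.
ΣP(t=1)·Q(t=1) = 1.88×309 + 2.81×257 = 580.92 + 722.17 = 1303.09
ΣP(t=0)·Q(t=1) = 1.79×309 + 2.26×257 = 553.11 + 580.82 = 1133.93
Index = 1303.09 / 1133.93 × 100 = 114.9180

114.9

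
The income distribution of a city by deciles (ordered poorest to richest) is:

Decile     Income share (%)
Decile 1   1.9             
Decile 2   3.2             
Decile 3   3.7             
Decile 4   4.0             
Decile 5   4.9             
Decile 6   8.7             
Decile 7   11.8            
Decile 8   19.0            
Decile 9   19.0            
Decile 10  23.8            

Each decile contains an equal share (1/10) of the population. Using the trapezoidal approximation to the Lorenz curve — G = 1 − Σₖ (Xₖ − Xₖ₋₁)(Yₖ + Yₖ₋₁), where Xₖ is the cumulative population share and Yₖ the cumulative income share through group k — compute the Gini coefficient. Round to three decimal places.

0.411

Cumulative income shares Yₖ: 0.0190, 0.0510, 0.0880, 0.1280, 0.1770, 0.2640, 0.3820, 0.5720, 0.7620, 1.0000
Σ (Xₖ−Xₖ₋₁)(Yₖ+Yₖ₋₁) = (1/10)(0.0190+0.0000) + (1/10)(0.0510+0.0190) + (1/10)(0.0880+0.0510) + (1/10)(0.1280+0.0880) + (1/10)(0.1770+0.1280) + (1/10)(0.2640+0.1770) + (1/10)(0.3820+0.2640) + (1/10)(0.5720+0.3820) + (1/10)(0.7620+0.5720) + (1/10)(1.0000+0.7620)
  = 0.0019 + 0.0070 + 0.0139 + 0.0216 + 0.0305 + 0.0441 + 0.0646 + 0.0954 + 0.1334 + 0.1762 = 0.5886
G = 1 − 0.5886 = 0.4114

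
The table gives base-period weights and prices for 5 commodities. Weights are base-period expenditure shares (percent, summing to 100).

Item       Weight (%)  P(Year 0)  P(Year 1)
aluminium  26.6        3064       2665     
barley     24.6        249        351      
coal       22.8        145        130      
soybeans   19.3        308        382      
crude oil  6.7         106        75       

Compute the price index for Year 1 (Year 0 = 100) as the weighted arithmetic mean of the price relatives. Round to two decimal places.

aluminium: 26.6 × (2665/3064) = 26.6 × 0.869778 = 23.1361
barley: 24.6 × (351/249) = 24.6 × 1.409639 = 34.6771
coal: 22.8 × (130/145) = 22.8 × 0.896552 = 20.4414
soybeans: 19.3 × (382/308) = 19.3 × 1.240260 = 23.9370
crude oil: 6.7 × (75/106) = 6.7 × 0.707547 = 4.7406
Index = Σ wᵢ·(p₁ᵢ/p₀ᵢ) = 23.1361 + 34.6771 + 20.4414 + 23.9370 + 4.7406 = 106.9322

106.93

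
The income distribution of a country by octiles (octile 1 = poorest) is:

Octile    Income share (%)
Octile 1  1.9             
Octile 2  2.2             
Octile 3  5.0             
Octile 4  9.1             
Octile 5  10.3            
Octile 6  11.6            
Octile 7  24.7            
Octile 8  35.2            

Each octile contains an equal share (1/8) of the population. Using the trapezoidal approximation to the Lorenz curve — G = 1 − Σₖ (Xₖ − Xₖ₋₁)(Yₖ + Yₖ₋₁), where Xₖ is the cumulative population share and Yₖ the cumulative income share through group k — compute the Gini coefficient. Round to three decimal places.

Cumulative income shares Yₖ: 0.0190, 0.0410, 0.0910, 0.1820, 0.2850, 0.4010, 0.6480, 1.0000
Σ (Xₖ−Xₖ₋₁)(Yₖ+Yₖ₋₁) = (1/8)(0.0190+0.0000) + (1/8)(0.0410+0.0190) + (1/8)(0.0910+0.0410) + (1/8)(0.1820+0.0910) + (1/8)(0.2850+0.1820) + (1/8)(0.4010+0.2850) + (1/8)(0.6480+0.4010) + (1/8)(1.0000+0.6480)
  = 0.0024 + 0.0075 + 0.0165 + 0.0341 + 0.0584 + 0.0858 + 0.1311 + 0.2060 = 0.5418
G = 1 − 0.5418 = 0.4582

0.458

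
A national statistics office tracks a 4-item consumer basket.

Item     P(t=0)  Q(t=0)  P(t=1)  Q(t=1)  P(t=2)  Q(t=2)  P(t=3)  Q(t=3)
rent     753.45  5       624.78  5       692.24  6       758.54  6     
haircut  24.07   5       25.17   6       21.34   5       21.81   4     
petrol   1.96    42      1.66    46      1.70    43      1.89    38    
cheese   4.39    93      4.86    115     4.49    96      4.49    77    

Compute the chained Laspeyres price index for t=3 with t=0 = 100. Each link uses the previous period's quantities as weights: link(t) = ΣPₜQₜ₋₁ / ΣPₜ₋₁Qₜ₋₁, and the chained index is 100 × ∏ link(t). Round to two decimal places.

Link t=0→t=1:
ΣP(t=1)Q(t=0) = 624.78×5 + 25.17×5 + 1.66×42 + 4.86×93 = 3123.9 + 125.85 + 69.72 + 451.98 = 3771.45
ΣP(t=0)Q(t=0) = 753.45×5 + 24.07×5 + 1.96×42 + 4.39×93 = 3767.25 + 120.35 + 82.32 + 408.27 = 4378.19
link = 3771.45/4378.19 = 0.861418
Link t=1→t=2:
ΣP(t=2)Q(t=1) = 692.24×5 + 21.34×6 + 1.70×46 + 4.49×115 = 3461.2 + 128.04 + 78.2 + 516.35 = 4183.79
ΣP(t=1)Q(t=1) = 624.78×5 + 25.17×6 + 1.66×46 + 4.86×115 = 3123.9 + 151.02 + 76.36 + 558.9 = 3910.18
link = 4183.79/3910.18 = 1.069974
Link t=2→t=3:
ΣP(t=3)Q(t=2) = 758.54×6 + 21.81×5 + 1.89×43 + 4.49×96 = 4551.24 + 109.05 + 81.27 + 431.04 = 5172.6
ΣP(t=2)Q(t=2) = 692.24×6 + 21.34×5 + 1.70×43 + 4.49×96 = 4153.44 + 106.7 + 73.1 + 431.04 = 4764.28
link = 5172.6/4764.28 = 1.085704
Chained index = 100 × 0.861418 × 1.069974 × 1.085704 = 100.0688

100.07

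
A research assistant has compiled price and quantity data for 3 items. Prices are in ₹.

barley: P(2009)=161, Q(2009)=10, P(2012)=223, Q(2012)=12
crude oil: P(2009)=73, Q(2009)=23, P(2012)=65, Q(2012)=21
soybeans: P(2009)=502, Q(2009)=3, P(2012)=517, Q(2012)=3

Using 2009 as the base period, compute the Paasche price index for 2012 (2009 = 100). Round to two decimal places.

Paasche price index uses current-period quantities as weights.
ΣP(2012)·Q(2012) = 223×12 + 65×21 + 517×3 = 2676 + 1365 + 1551 = 5592
ΣP(2009)·Q(2012) = 161×12 + 73×21 + 502×3 = 1932 + 1533 + 1506 = 4971
Index = 5592 / 4971 × 100 = 112.4925

112.49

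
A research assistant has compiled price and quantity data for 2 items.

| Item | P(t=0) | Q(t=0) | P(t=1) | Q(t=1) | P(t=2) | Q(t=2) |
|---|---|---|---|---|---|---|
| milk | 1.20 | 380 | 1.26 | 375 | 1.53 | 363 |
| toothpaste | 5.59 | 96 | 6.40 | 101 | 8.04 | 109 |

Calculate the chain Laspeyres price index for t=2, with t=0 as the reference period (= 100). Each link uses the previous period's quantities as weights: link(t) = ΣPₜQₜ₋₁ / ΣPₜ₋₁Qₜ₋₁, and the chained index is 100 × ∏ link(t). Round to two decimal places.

136.40

Link t=0→t=1:
ΣP(t=1)Q(t=0) = 1.26×380 + 6.40×96 = 478.8 + 614.4 = 1093.2
ΣP(t=0)Q(t=0) = 1.20×380 + 5.59×96 = 456 + 536.64 = 992.64
link = 1093.2/992.64 = 1.101306
Link t=1→t=2:
ΣP(t=2)Q(t=1) = 1.53×375 + 8.04×101 = 573.75 + 812.04 = 1385.79
ΣP(t=1)Q(t=1) = 1.26×375 + 6.40×101 = 472.5 + 646.4 = 1118.9
link = 1385.79/1118.9 = 1.238529
Chained index = 100 × 1.101306 × 1.238529 = 136.3999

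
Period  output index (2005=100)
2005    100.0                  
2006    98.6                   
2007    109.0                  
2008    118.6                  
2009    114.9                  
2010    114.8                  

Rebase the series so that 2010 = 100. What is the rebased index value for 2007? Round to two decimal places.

94.95

Rebased(2007) = 109.0 / 114.8 × 100 = 94.9477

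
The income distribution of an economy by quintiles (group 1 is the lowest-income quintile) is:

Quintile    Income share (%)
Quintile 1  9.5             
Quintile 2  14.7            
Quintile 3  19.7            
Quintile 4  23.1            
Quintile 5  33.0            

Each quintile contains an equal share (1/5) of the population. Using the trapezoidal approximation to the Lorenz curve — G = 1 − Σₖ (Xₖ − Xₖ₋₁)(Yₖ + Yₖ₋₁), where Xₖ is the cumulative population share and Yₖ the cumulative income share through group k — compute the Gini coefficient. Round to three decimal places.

0.222

Cumulative income shares Yₖ: 0.0950, 0.2420, 0.4390, 0.6700, 1.0000
Σ (Xₖ−Xₖ₋₁)(Yₖ+Yₖ₋₁) = (1/5)(0.0950+0.0000) + (1/5)(0.2420+0.0950) + (1/5)(0.4390+0.2420) + (1/5)(0.6700+0.4390) + (1/5)(1.0000+0.6700)
  = 0.0190 + 0.0674 + 0.1362 + 0.2218 + 0.3340 = 0.7784
G = 1 − 0.7784 = 0.2216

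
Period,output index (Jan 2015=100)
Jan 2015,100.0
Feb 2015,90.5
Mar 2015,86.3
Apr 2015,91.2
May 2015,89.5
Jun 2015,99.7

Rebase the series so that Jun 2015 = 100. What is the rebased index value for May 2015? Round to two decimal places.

89.77

Rebased(May 2015) = 89.5 / 99.7 × 100 = 89.7693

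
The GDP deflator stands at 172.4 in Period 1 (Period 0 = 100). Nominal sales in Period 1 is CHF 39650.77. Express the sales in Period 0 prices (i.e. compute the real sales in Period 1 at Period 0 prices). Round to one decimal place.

Real = Nominal ÷ (Index/100) = 39650.77 ÷ (172.4/100)
     = 39650.77 ÷ 1.724 = 22999.2865

22999.3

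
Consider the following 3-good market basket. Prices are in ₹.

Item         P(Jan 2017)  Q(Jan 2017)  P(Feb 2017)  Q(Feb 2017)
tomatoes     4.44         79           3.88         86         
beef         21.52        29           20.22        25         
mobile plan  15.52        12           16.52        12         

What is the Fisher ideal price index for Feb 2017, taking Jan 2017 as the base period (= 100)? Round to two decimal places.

93.88

Laspeyres component (base-period weights):
ΣP(Feb 2017)Q(Jan 2017) = 3.88×79 + 20.22×29 + 16.52×12 = 306.52 + 586.38 + 198.24 = 1091.14
ΣP(Jan 2017)Q(Jan 2017) = 4.44×79 + 21.52×29 + 15.52×12 = 350.76 + 624.08 + 186.24 = 1161.08
L = 1091.14 / 1161.08 × 100 = 93.9763
Paasche component (current-period weights):
ΣP(Feb 2017)Q(Feb 2017) = 3.88×86 + 20.22×25 + 16.52×12 = 333.68 + 505.5 + 198.24 = 1037.42
ΣP(Jan 2017)Q(Feb 2017) = 4.44×86 + 21.52×25 + 15.52×12 = 381.84 + 538 + 186.24 = 1106.08
P = 1037.42 / 1106.08 × 100 = 93.7925
Fisher = √(L × P) = √(93.9763 × 93.7925) = 93.8844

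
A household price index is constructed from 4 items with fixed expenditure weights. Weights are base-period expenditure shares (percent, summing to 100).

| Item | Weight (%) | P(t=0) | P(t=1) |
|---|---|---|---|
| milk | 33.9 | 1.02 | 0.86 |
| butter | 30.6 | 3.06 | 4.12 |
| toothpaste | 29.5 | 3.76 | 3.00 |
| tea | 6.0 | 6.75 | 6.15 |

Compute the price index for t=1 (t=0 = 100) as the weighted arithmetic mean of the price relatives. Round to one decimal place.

milk: 33.9 × (0.86/1.02) = 33.9 × 0.843137 = 28.5824
butter: 30.6 × (4.12/3.06) = 30.6 × 1.346405 = 41.2000
toothpaste: 29.5 × (3.00/3.76) = 29.5 × 0.797872 = 23.5372
tea: 6.0 × (6.15/6.75) = 6.0 × 0.911111 = 5.4667
Index = Σ wᵢ·(p₁ᵢ/p₀ᵢ) = 28.5824 + 41.2000 + 23.5372 + 5.4667 = 98.7863

98.8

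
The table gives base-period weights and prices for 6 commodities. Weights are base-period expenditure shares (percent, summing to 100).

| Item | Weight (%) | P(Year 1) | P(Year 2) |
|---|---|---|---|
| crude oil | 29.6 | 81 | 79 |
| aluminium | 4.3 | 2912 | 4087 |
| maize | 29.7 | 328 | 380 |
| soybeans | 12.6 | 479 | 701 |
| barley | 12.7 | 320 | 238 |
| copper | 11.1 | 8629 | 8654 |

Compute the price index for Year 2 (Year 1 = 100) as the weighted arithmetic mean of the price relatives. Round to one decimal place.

crude oil: 29.6 × (79/81) = 29.6 × 0.975309 = 28.8691
aluminium: 4.3 × (4087/2912) = 4.3 × 1.403503 = 6.0351
maize: 29.7 × (380/328) = 29.7 × 1.158537 = 34.4085
soybeans: 12.6 × (701/479) = 12.6 × 1.463466 = 18.4397
barley: 12.7 × (238/320) = 12.7 × 0.743750 = 9.4456
copper: 11.1 × (8654/8629) = 11.1 × 1.002897 = 11.1322
Index = Σ wᵢ·(p₁ᵢ/p₀ᵢ) = 28.8691 + 6.0351 + 34.4085 + 18.4397 + 9.4456 + 11.1322 = 108.3302

108.3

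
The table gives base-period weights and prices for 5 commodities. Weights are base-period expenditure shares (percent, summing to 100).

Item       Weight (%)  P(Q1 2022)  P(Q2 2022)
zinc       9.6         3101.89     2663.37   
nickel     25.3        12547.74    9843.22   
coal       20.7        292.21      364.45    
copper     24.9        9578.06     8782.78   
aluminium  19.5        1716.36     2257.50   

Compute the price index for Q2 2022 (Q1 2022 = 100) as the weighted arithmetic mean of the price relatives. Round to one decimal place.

zinc: 9.6 × (2663.37/3101.89) = 9.6 × 0.858628 = 8.2428
nickel: 25.3 × (9843.22/12547.74) = 25.3 × 0.784462 = 19.8469
coal: 20.7 × (364.45/292.21) = 20.7 × 1.247219 = 25.8174
copper: 24.9 × (8782.78/9578.06) = 24.9 × 0.916969 = 22.8325
aluminium: 19.5 × (2257.50/1716.36) = 19.5 × 1.315284 = 25.6480
Index = Σ wᵢ·(p₁ᵢ/p₀ᵢ) = 8.2428 + 19.8469 + 25.8174 + 22.8325 + 25.6480 = 102.3877

102.4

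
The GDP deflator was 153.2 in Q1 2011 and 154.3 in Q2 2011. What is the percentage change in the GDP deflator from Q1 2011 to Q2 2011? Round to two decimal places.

0.72%

Change = (154.3 − 153.2) / 153.2 × 100
       = 1.1 / 153.2 × 100 = 0.7180%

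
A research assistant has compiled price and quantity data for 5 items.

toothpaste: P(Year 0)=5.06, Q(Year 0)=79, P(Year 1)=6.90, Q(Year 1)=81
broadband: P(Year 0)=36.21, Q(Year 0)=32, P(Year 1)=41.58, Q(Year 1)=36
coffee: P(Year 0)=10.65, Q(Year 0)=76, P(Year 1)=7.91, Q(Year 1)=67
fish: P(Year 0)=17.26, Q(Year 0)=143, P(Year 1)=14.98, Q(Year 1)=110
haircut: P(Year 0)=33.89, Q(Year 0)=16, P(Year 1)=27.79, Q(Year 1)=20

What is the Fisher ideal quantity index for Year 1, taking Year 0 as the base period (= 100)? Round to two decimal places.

Laspeyres component (base-period weights):
ΣP(Year 0)Q(Year 1) = 5.06×81 + 36.21×36 + 10.65×67 + 17.26×110 + 33.89×20 = 409.86 + 1303.56 + 713.55 + 1898.6 + 677.8 = 5003.37
ΣP(Year 0)Q(Year 0) = 5.06×79 + 36.21×32 + 10.65×76 + 17.26×143 + 33.89×16 = 399.74 + 1158.72 + 809.4 + 2468.18 + 542.24 = 5378.28
L = 5003.37 / 5378.28 × 100 = 93.0292
Paasche component (current-period weights):
ΣP(Year 1)Q(Year 1) = 6.90×81 + 41.58×36 + 7.91×67 + 14.98×110 + 27.79×20 = 558.9 + 1496.88 + 529.97 + 1647.8 + 555.8 = 4789.35
ΣP(Year 1)Q(Year 0) = 6.90×79 + 41.58×32 + 7.91×76 + 14.98×143 + 27.79×16 = 545.1 + 1330.56 + 601.16 + 2142.14 + 444.64 = 5063.6
P = 4789.35 / 5063.6 × 100 = 94.5839
Fisher = √(L × P) = √(93.0292 × 94.5839) = 93.8033

93.80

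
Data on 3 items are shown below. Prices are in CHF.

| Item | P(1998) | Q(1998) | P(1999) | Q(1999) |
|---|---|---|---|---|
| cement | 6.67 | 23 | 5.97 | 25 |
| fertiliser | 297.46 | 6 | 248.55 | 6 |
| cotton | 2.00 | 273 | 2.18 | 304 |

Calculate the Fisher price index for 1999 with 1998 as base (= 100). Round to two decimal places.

Laspeyres component (base-period weights):
ΣP(1999)Q(1998) = 5.97×23 + 248.55×6 + 2.18×273 = 137.31 + 1491.3 + 595.14 = 2223.75
ΣP(1998)Q(1998) = 6.67×23 + 297.46×6 + 2.00×273 = 153.41 + 1784.76 + 546 = 2484.17
L = 2223.75 / 2484.17 × 100 = 89.5168
Paasche component (current-period weights):
ΣP(1999)Q(1999) = 5.97×25 + 248.55×6 + 2.18×304 = 149.25 + 1491.3 + 662.72 = 2303.27
ΣP(1998)Q(1999) = 6.67×25 + 297.46×6 + 2.00×304 = 166.75 + 1784.76 + 608 = 2559.51
P = 2303.27 / 2559.51 × 100 = 89.9887
Fisher = √(L × P) = √(89.5168 × 89.9887) = 89.7525

89.75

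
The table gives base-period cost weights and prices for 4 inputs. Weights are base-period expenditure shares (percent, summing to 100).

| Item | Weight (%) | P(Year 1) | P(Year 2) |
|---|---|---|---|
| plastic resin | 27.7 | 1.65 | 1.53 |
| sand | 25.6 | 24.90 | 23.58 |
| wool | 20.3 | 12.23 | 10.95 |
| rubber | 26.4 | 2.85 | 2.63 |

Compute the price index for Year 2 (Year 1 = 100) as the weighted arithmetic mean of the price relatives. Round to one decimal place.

92.5

plastic resin: 27.7 × (1.53/1.65) = 27.7 × 0.927273 = 25.6855
sand: 25.6 × (23.58/24.90) = 25.6 × 0.946988 = 24.2429
wool: 20.3 × (10.95/12.23) = 20.3 × 0.895339 = 18.1754
rubber: 26.4 × (2.63/2.85) = 26.4 × 0.922807 = 24.3621
Index = Σ wᵢ·(p₁ᵢ/p₀ᵢ) = 25.6855 + 24.2429 + 18.1754 + 24.3621 = 92.4658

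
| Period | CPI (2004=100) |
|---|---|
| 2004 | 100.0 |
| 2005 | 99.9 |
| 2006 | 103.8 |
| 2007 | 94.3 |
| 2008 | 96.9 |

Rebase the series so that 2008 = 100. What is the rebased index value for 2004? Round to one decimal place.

Rebased(2004) = 100.0 / 96.9 × 100 = 103.1992

103.2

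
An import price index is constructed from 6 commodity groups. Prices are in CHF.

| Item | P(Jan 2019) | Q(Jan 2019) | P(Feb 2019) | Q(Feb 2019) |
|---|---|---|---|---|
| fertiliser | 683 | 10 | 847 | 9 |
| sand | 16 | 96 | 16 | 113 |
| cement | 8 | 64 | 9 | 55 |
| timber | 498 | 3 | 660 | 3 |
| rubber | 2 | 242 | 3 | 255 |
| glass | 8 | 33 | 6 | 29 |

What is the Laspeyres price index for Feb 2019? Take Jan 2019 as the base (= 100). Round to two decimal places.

121.28

Laspeyres price index uses base-period quantities as weights.
ΣP(Feb 2019)·Q(Jan 2019) = 847×10 + 16×96 + 9×64 + 660×3 + 3×242 + 6×33 = 8470 + 1536 + 576 + 1980 + 726 + 198 = 13486
ΣP(Jan 2019)·Q(Jan 2019) = 683×10 + 16×96 + 8×64 + 498×3 + 2×242 + 8×33 = 6830 + 1536 + 512 + 1494 + 484 + 264 = 11120
Index = 13486 / 11120 × 100 = 121.2770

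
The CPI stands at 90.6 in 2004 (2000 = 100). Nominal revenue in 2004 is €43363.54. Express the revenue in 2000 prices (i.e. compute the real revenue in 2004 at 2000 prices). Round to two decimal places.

Real = Nominal ÷ (Index/100) = 43363.54 ÷ (90.6/100)
     = 43363.54 ÷ 0.906 = 47862.6269

47862.63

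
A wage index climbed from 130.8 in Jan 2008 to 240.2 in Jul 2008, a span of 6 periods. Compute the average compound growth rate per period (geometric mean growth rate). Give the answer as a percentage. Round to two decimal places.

Growth factor = (240.2/130.8)^(1/6) = (1.836391)^(1/6) = 1.106609
Growth rate = 1.106609 − 1 = 0.106609 = 10.6609%

10.66%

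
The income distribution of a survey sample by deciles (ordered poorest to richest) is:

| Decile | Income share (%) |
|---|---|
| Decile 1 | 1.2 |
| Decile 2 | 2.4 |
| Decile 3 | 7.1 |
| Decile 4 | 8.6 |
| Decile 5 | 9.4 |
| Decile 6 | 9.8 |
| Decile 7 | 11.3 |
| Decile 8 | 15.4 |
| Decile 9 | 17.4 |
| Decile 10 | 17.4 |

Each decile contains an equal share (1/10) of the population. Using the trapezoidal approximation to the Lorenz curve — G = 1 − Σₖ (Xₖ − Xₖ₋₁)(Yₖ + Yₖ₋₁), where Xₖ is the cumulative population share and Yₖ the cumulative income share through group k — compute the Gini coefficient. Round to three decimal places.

0.301

Cumulative income shares Yₖ: 0.0120, 0.0360, 0.1070, 0.1930, 0.2870, 0.3850, 0.4980, 0.6520, 0.8260, 1.0000
Σ (Xₖ−Xₖ₋₁)(Yₖ+Yₖ₋₁) = (1/10)(0.0120+0.0000) + (1/10)(0.0360+0.0120) + (1/10)(0.1070+0.0360) + (1/10)(0.1930+0.1070) + (1/10)(0.2870+0.1930) + (1/10)(0.3850+0.2870) + (1/10)(0.4980+0.3850) + (1/10)(0.6520+0.4980) + (1/10)(0.8260+0.6520) + (1/10)(1.0000+0.8260)
  = 0.0012 + 0.0048 + 0.0143 + 0.0300 + 0.0480 + 0.0672 + 0.0883 + 0.1150 + 0.1478 + 0.1826 = 0.6992
G = 1 − 0.6992 = 0.3008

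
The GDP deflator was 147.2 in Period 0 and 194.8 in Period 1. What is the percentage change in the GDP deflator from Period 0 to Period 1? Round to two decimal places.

Change = (194.8 − 147.2) / 147.2 × 100
       = 47.6 / 147.2 × 100 = 32.3370%

32.34%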